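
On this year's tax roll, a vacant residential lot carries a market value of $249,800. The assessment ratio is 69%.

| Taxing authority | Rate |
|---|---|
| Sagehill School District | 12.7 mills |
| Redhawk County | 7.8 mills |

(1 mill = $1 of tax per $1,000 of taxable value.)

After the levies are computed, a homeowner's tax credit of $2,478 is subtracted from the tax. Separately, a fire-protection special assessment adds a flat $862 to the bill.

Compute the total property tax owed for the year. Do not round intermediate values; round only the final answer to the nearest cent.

Assessed value = $249,800 × 0.69 = $172,362
Sagehill School District: $172,362 × 0.0127 = $2,188.9974
Redhawk County: $172,362 × 0.0078 = $1,344.4236
Levies subtotal = $3,533.421
After credit = $3,533.421 − $2,478 = $1,055.421
Total = $1,055.421 + $862 = $1,917.421

$1,917.42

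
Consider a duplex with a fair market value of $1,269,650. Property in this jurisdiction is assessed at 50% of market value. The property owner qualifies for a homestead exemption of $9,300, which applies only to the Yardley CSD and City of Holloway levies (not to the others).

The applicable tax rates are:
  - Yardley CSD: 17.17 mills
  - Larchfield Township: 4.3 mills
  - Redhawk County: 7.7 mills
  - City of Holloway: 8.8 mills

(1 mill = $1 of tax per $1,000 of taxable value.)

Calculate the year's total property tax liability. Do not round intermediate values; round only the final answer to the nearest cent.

Assessed value = $1,269,650 × 0.5 = $634,825
Yardley CSD: ($634,825 − $9,300) × 0.01717 = $625,525 × 0.01717 = $10,740.26425
Larchfield Township: $634,825 × 0.0043 = $2,729.7475
Redhawk County: $634,825 × 0.0077 = $4,888.1525
City of Holloway: ($634,825 − $9,300) × 0.0088 = $625,525 × 0.0088 = $5,504.62
Total = $23,862.78425

$23,862.78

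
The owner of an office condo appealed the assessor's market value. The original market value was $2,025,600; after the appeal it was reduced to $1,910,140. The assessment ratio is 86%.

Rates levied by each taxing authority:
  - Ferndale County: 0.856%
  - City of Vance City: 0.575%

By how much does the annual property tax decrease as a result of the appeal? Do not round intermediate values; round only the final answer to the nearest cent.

Old assessed value = $2,025,600 × 0.86 = $1,742,016
New assessed value = $1,910,140 × 0.86 = $1,642,720.4
Combined rate = 0.00856 + 0.00575 = 0.01431
Old tax = $1,742,016 × 0.01431 = $24,928.24896
New tax = $1,642,720.4 × 0.01431 = $23,507.328924
Reduction = $24,928.24896 − $23,507.328924 = $1,420.920036

$1,420.92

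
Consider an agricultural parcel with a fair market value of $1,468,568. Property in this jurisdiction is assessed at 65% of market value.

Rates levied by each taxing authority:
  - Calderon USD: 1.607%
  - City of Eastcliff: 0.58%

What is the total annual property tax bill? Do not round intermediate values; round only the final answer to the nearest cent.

Assessed value = $1,468,568 × 0.65 = $954,569.2
Calderon USD: $954,569.2 × 0.01607 = $15,339.927044
City of Eastcliff: $954,569.2 × 0.0058 = $5,536.50136
Total = $15,339.927044 + $5,536.50136 = $20,876.428404

$20,876.43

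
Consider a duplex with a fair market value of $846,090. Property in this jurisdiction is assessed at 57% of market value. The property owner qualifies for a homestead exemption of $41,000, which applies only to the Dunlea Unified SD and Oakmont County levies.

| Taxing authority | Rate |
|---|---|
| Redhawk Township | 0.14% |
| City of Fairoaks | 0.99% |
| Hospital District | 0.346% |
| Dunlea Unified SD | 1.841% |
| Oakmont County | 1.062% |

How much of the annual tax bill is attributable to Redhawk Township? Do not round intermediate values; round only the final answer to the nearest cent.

Assessed value = $846,090 × 0.57 = $482,271.3
Redhawk Township taxable value = $482,271.3 (exemption does not apply)
Redhawk Township levy = $482,271.3 × 0.0014 = $675.17982

$675.18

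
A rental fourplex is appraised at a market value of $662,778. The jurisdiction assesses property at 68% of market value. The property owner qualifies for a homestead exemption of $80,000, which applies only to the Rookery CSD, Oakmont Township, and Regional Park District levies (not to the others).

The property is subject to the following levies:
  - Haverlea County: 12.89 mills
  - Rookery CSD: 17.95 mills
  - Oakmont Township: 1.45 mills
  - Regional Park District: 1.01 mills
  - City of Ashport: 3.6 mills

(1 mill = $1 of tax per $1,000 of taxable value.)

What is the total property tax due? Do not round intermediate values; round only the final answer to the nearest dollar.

$14,998

Assessed value = $662,778 × 0.68 = $450,689.04
Haverlea County: $450,689.04 × 0.01289 = $5,809.3817256
Rookery CSD: ($450,689.04 − $80,000) × 0.01795 = $370,689.04 × 0.01795 = $6,653.868268
Oakmont Township: ($450,689.04 − $80,000) × 0.00145 = $370,689.04 × 0.00145 = $537.499108
Regional Park District: ($450,689.04 − $80,000) × 0.00101 = $370,689.04 × 0.00101 = $374.3959304
City of Ashport: $450,689.04 × 0.0036 = $1,622.480544
Total = $14,997.625576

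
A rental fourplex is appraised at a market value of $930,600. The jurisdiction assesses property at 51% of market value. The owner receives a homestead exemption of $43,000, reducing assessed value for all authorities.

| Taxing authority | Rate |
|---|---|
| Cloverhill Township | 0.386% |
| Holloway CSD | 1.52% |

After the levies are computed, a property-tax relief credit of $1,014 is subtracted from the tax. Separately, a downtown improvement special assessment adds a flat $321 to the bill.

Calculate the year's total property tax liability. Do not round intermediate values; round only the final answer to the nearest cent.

Assessed value = $930,600 × 0.51 = $474,606
Taxable value = $474,606 − $43,000 = $431,606
Cloverhill Township: $431,606 × 0.00386 = $1,665.99916
Holloway CSD: $431,606 × 0.0152 = $6,560.4112
Levies subtotal = $8,226.41036
After credit = $8,226.41036 − $1,014 = $7,212.41036
Total = $7,212.41036 + $321 = $7,533.41036

$7,533.41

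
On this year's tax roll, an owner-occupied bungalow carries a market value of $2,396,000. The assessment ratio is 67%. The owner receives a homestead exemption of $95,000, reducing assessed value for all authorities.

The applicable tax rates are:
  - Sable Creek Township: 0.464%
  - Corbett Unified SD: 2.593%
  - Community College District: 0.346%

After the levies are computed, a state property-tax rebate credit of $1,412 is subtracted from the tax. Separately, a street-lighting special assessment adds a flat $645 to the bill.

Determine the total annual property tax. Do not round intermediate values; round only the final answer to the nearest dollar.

Assessed value = $2,396,000 × 0.67 = $1,605,320
Taxable value = $1,605,320 − $95,000 = $1,510,320
Sable Creek Township: $1,510,320 × 0.00464 = $7,007.8848
Corbett Unified SD: $1,510,320 × 0.02593 = $39,162.5976
Community College District: $1,510,320 × 0.00346 = $5,225.7072
Levies subtotal = $51,396.1896
After credit = $51,396.1896 − $1,412 = $49,984.1896
Total = $49,984.1896 + $645 = $50,629.1896

$50,629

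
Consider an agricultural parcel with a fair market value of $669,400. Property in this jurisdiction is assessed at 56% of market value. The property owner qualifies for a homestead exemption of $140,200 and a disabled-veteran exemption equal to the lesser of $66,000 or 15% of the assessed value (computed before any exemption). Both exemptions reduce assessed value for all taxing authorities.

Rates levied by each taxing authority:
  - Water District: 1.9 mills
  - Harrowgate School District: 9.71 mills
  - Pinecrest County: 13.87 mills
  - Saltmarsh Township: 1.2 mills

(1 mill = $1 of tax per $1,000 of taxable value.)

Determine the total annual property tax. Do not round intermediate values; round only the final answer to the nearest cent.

Assessed value = $669,400 × 0.56 = $374,864
Disabled-veteran exemption = min($66,000, 15% × $374,864) = min($66,000, $56,229.6) = $56,229.6 (percentage binds)
Taxable value = $374,864 − $140,200 − $56,229.6 = $178,434.4
Water District: $178,434.4 × 0.0019 = $339.02536
Harrowgate School District: $178,434.4 × 0.00971 = $1,732.598024
Pinecrest County: $178,434.4 × 0.01387 = $2,474.885128
Saltmarsh Township: $178,434.4 × 0.0012 = $214.12128
Total = $4,760.629792

$4,760.63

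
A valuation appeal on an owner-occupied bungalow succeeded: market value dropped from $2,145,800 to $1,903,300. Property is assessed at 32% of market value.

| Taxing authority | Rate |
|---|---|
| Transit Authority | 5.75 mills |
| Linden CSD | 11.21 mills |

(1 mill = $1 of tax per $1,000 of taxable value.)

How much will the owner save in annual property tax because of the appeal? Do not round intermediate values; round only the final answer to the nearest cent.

Old assessed value = $2,145,800 × 0.32 = $686,656
New assessed value = $1,903,300 × 0.32 = $609,056
Combined rate = 0.00575 + 0.01121 = 0.01696
Old tax = $686,656 × 0.01696 = $11,645.68576
New tax = $609,056 × 0.01696 = $10,329.58976
Reduction = $11,645.68576 − $10,329.58976 = $1,316.096

$1,316.10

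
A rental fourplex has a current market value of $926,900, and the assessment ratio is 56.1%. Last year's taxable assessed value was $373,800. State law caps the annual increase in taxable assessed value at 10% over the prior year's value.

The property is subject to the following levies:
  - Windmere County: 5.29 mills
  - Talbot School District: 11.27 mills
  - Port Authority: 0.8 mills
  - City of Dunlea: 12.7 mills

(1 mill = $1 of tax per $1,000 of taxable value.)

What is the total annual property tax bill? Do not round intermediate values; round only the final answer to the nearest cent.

Uncapped assessed value = $926,900 × 0.561 = $519,990.9
Cap limit = $373,800 × 1.1 = $411,180
Taxable assessed value = min($519,990.9, $411,180) = $411,180 (cap binds)
Windmere County: $411,180 × 0.00529 = $2,175.1422
Talbot School District: $411,180 × 0.01127 = $4,633.9986
Port Authority: $411,180 × 0.0008 = $328.944
City of Dunlea: $411,180 × 0.0127 = $5,221.986
Total = $12,360.0708

$12,360.07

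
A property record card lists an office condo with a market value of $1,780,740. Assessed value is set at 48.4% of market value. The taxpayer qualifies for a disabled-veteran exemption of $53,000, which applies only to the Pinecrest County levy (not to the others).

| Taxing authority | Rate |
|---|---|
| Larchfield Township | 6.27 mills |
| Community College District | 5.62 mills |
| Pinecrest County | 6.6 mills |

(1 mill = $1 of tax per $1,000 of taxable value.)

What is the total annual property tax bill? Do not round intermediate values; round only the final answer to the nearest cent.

$15,586.33

Assessed value = $1,780,740 × 0.484 = $861,878.16
Larchfield Township: $861,878.16 × 0.00627 = $5,403.9760632
Community College District: $861,878.16 × 0.00562 = $4,843.7552592
Pinecrest County: ($861,878.16 − $53,000) × 0.0066 = $808,878.16 × 0.0066 = $5,338.595856
Total = $15,586.3271784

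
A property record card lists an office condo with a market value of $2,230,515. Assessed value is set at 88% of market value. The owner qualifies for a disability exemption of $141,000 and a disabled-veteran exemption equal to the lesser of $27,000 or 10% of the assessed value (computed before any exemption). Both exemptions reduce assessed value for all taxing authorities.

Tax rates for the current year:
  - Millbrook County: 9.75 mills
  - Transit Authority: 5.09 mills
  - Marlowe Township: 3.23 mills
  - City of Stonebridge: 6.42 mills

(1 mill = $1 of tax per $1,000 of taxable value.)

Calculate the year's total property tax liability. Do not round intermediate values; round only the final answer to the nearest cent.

Assessed value = $2,230,515 × 0.88 = $1,962,853.2
Disabled-veteran exemption = min($27,000, 10% × $1,962,853.2) = min($27,000, $196,285.32) = $27,000 (dollar cap binds)
Taxable value = $1,962,853.2 − $141,000 − $27,000 = $1,794,853.2
Millbrook County: $1,794,853.2 × 0.00975 = $17,499.8187
Transit Authority: $1,794,853.2 × 0.00509 = $9,135.802788
Marlowe Township: $1,794,853.2 × 0.00323 = $5,797.375836
City of Stonebridge: $1,794,853.2 × 0.00642 = $11,522.957544
Total = $43,955.954868

$43,955.95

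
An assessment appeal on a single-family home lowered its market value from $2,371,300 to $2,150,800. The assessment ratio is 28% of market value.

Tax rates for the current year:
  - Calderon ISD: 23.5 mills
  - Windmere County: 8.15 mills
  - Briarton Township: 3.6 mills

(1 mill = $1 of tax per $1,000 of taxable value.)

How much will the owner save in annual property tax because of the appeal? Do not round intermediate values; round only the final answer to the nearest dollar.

Old assessed value = $2,371,300 × 0.28 = $663,964
New assessed value = $2,150,800 × 0.28 = $602,224
Combined rate = 0.0235 + 0.00815 + 0.0036 = 0.03525
Old tax = $663,964 × 0.03525 = $23,404.731
New tax = $602,224 × 0.03525 = $21,228.396
Reduction = $23,404.731 − $21,228.396 = $2,176.335

$2,176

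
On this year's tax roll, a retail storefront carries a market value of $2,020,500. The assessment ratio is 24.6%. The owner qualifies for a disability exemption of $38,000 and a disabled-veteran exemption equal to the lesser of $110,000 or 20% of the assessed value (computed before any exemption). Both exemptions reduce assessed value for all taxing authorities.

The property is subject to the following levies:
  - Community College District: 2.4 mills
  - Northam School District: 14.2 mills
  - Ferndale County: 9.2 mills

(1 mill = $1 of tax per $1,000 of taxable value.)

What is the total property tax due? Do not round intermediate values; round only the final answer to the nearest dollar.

$9,279

Assessed value = $2,020,500 × 0.246 = $497,043
Disabled-veteran exemption = min($110,000, 20% × $497,043) = min($110,000, $99,408.6) = $99,408.6 (percentage binds)
Taxable value = $497,043 − $38,000 − $99,408.6 = $359,634.4
Community College District: $359,634.4 × 0.0024 = $863.12256
Northam School District: $359,634.4 × 0.0142 = $5,106.80848
Ferndale County: $359,634.4 × 0.0092 = $3,308.63648
Total = $9,278.56752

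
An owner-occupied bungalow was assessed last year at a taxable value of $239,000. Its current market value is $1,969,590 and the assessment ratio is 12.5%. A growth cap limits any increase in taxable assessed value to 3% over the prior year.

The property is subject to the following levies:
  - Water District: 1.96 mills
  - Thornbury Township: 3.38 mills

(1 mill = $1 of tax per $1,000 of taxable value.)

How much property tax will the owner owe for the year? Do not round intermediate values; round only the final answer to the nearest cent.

Uncapped assessed value = $1,969,590 × 0.125 = $246,198.75
Cap limit = $239,000 × 1.03 = $246,170
Taxable assessed value = min($246,198.75, $246,170) = $246,170 (cap binds)
Water District: $246,170 × 0.00196 = $482.4932
Thornbury Township: $246,170 × 0.00338 = $832.0546
Total = $1,314.5478

$1,314.55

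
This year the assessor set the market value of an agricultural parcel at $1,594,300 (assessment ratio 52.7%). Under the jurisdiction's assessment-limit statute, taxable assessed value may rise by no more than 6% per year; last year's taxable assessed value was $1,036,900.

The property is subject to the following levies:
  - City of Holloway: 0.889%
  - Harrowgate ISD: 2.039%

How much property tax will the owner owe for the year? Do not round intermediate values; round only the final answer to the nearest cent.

$24,600.94

Uncapped assessed value = $1,594,300 × 0.527 = $840,196.1
Cap limit = $1,036,900 × 1.06 = $1,099,114
Taxable assessed value = min($840,196.1, $1,099,114) = $840,196.1 (cap does not bind)
City of Holloway: $840,196.1 × 0.00889 = $7,469.343329
Harrowgate ISD: $840,196.1 × 0.02039 = $17,131.598479
Total = $24,600.941808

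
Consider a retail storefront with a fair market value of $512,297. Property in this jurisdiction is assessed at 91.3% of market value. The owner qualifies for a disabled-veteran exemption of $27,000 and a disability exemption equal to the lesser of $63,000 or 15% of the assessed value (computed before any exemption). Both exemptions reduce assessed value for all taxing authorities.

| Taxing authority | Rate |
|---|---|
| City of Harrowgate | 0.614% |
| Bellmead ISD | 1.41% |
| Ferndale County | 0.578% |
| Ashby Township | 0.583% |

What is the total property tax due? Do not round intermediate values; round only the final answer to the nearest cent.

$12,030.61

Assessed value = $512,297 × 0.913 = $467,727.161
Disability exemption = min($63,000, 15% × $467,727.161) = min($63,000, $70,159.07415) = $63,000 (dollar cap binds)
Taxable value = $467,727.161 − $27,000 − $63,000 = $377,727.161
City of Harrowgate: $377,727.161 × 0.00614 = $2,319.24476854
Bellmead ISD: $377,727.161 × 0.0141 = $5,325.9529701
Ferndale County: $377,727.161 × 0.00578 = $2,183.26299058
Ashby Township: $377,727.161 × 0.00583 = $2,202.14934863
Total = $12,030.61007785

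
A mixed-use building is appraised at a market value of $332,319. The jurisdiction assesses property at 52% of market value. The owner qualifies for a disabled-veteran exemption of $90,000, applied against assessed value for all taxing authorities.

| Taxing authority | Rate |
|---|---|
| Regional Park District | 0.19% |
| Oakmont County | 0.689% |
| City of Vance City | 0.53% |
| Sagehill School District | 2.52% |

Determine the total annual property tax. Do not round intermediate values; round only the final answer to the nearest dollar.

$3,253

Assessed value = $332,319 × 0.52 = $172,805.88
Taxable value = $172,805.88 − $90,000 = $82,805.88
Regional Park District: $82,805.88 × 0.0019 = $157.331172
Oakmont County: $82,805.88 × 0.00689 = $570.5325132
City of Vance City: $82,805.88 × 0.0053 = $438.871164
Sagehill School District: $82,805.88 × 0.0252 = $2,086.708176
Total = $157.331172 + $570.5325132 + $438.871164 + $2,086.708176 = $3,253.4430252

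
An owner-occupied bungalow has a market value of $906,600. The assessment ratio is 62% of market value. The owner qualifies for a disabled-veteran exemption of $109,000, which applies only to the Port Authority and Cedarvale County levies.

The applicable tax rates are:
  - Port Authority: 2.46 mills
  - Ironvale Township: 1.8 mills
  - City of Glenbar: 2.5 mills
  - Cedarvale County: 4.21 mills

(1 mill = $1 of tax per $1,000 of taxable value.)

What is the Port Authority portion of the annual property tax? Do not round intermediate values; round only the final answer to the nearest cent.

Assessed value = $906,600 × 0.62 = $562,092
Port Authority taxable value = $562,092 − $109,000 = $453,092
Port Authority levy = $453,092 × 0.00246 = $1,114.60632

$1,114.61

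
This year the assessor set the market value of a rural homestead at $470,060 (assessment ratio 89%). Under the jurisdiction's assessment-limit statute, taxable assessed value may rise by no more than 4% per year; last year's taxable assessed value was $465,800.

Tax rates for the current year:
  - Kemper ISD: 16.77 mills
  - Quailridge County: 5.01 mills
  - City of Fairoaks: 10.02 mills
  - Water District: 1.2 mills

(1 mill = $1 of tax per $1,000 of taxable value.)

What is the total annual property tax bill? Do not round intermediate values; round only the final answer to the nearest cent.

Uncapped assessed value = $470,060 × 0.89 = $418,353.4
Cap limit = $465,800 × 1.04 = $484,432
Taxable assessed value = min($418,353.4, $484,432) = $418,353.4 (cap does not bind)
Kemper ISD: $418,353.4 × 0.01677 = $7,015.786518
Quailridge County: $418,353.4 × 0.00501 = $2,095.950534
City of Fairoaks: $418,353.4 × 0.01002 = $4,191.901068
Water District: $418,353.4 × 0.0012 = $502.02408
Total = $13,805.6622

$13,805.66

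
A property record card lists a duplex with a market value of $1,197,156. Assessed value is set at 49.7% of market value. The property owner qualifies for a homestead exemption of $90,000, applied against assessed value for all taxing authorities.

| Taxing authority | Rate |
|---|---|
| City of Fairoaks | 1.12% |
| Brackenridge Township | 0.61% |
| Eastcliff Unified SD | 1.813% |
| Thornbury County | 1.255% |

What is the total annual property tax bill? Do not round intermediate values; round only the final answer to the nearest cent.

$24,229.25

Assessed value = $1,197,156 × 0.497 = $594,986.532
Taxable value = $594,986.532 − $90,000 = $504,986.532
City of Fairoaks: $504,986.532 × 0.0112 = $5,655.8491584
Brackenridge Township: $504,986.532 × 0.0061 = $3,080.4178452
Eastcliff Unified SD: $504,986.532 × 0.01813 = $9,155.40582516
Thornbury County: $504,986.532 × 0.01255 = $6,337.5809766
Total = $5,655.8491584 + $3,080.4178452 + $9,155.40582516 + $6,337.5809766 = $24,229.25380536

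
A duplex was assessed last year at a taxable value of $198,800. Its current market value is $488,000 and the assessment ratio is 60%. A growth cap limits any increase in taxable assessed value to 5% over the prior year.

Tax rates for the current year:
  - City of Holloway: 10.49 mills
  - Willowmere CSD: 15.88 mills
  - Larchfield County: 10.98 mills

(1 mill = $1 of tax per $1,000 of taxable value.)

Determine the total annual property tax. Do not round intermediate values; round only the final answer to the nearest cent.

Uncapped assessed value = $488,000 × 0.6 = $292,800
Cap limit = $198,800 × 1.05 = $208,740
Taxable assessed value = min($292,800, $208,740) = $208,740 (cap binds)
City of Holloway: $208,740 × 0.01049 = $2,189.6826
Willowmere CSD: $208,740 × 0.01588 = $3,314.7912
Larchfield County: $208,740 × 0.01098 = $2,291.9652
Total = $7,796.439

$7,796.44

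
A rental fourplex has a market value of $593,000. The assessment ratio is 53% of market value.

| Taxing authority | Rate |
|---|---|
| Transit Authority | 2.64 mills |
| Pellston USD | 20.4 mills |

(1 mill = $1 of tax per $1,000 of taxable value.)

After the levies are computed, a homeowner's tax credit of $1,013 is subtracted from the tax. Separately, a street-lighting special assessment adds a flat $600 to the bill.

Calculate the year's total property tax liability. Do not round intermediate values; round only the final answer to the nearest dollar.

$6,828

Assessed value = $593,000 × 0.53 = $314,290
Transit Authority: $314,290 × 0.00264 = $829.7256
Pellston USD: $314,290 × 0.0204 = $6,411.516
Levies subtotal = $7,241.2416
After credit = $7,241.2416 − $1,013 = $6,228.2416
Total = $6,228.2416 + $600 = $6,828.2416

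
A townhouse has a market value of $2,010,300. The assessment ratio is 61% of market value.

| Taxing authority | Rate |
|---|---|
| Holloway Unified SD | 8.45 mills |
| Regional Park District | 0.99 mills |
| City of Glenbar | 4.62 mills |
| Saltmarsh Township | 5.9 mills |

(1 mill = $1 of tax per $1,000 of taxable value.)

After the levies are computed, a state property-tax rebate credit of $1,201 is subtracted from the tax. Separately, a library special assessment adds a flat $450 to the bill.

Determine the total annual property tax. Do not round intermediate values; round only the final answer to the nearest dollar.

$23,726

Assessed value = $2,010,300 × 0.61 = $1,226,283
Holloway Unified SD: $1,226,283 × 0.00845 = $10,362.09135
Regional Park District: $1,226,283 × 0.00099 = $1,214.02017
City of Glenbar: $1,226,283 × 0.00462 = $5,665.42746
Saltmarsh Township: $1,226,283 × 0.0059 = $7,235.0697
Levies subtotal = $24,476.60868
After credit = $24,476.60868 − $1,201 = $23,275.60868
Total = $23,275.60868 + $450 = $23,725.60868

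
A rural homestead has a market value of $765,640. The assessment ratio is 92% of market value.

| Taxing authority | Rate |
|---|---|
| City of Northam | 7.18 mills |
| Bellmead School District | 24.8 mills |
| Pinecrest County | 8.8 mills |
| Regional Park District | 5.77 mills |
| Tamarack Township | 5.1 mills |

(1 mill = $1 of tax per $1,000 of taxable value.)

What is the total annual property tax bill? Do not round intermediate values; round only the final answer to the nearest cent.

Assessed value = $765,640 × 0.92 = $704,388.8
City of Northam: $704,388.8 × 0.00718 = $5,057.511584
Bellmead School District: $704,388.8 × 0.0248 = $17,468.84224
Pinecrest County: $704,388.8 × 0.0088 = $6,198.62144
Regional Park District: $704,388.8 × 0.00577 = $4,064.323376
Tamarack Township: $704,388.8 × 0.0051 = $3,592.38288
Total = $5,057.511584 + $17,468.84224 + $6,198.62144 + $4,064.323376 + $3,592.38288 = $36,381.68152

$36,381.68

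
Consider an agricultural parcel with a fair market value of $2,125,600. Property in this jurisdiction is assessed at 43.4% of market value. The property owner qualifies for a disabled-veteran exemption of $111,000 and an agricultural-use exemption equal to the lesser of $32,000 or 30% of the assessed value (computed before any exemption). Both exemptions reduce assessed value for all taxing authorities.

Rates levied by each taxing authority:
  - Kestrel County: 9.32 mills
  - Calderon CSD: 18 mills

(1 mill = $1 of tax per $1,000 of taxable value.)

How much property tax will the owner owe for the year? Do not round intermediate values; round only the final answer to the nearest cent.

$21,296.22

Assessed value = $2,125,600 × 0.434 = $922,510.4
Agricultural-use exemption = min($32,000, 30% × $922,510.4) = min($32,000, $276,753.12) = $32,000 (dollar cap binds)
Taxable value = $922,510.4 − $111,000 − $32,000 = $779,510.4
Kestrel County: $779,510.4 × 0.00932 = $7,265.036928
Calderon CSD: $779,510.4 × 0.018 = $14,031.1872
Total = $21,296.224128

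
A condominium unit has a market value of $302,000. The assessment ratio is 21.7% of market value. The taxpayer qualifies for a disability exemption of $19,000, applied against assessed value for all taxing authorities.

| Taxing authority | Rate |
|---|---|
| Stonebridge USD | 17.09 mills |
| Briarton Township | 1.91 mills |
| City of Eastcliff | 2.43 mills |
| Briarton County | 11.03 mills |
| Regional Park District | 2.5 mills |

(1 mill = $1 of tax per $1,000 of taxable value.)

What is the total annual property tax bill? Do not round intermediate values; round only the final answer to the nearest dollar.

Assessed value = $302,000 × 0.217 = $65,534
Taxable value = $65,534 − $19,000 = $46,534
Stonebridge USD: $46,534 × 0.01709 = $795.26606
Briarton Township: $46,534 × 0.00191 = $88.87994
City of Eastcliff: $46,534 × 0.00243 = $113.07762
Briarton County: $46,534 × 0.01103 = $513.27002
Regional Park District: $46,534 × 0.0025 = $116.335
Total = $795.26606 + $88.87994 + $113.07762 + $513.27002 + $116.335 = $1,626.82864

$1,627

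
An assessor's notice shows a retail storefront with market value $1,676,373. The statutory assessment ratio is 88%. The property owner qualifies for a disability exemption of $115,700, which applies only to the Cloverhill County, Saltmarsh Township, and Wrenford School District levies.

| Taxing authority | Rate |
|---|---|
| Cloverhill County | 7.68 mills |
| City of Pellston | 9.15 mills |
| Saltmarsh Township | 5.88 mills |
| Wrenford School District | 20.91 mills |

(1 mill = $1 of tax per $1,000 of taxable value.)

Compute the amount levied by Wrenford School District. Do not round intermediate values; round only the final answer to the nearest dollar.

Assessed value = $1,676,373 × 0.88 = $1,475,208.24
Wrenford School District taxable value = $1,475,208.24 − $115,700 = $1,359,508.24
Wrenford School District levy = $1,359,508.24 × 0.02091 = $28,427.3172984

$28,427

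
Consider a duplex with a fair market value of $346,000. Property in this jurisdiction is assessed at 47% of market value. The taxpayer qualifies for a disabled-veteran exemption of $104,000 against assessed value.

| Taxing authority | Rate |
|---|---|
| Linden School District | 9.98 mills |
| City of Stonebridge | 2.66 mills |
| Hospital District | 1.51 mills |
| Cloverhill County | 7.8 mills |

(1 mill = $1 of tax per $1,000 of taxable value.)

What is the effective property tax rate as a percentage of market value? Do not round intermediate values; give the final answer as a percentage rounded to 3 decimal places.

Assessed value = $346,000 × 0.47 = $162,620
Taxable value = $162,620 − $104,000 = $58,620
Linden School District: $58,620 × 0.00998 = $585.0276
City of Stonebridge: $58,620 × 0.00266 = $155.9292
Hospital District: $58,620 × 0.00151 = $88.5162
Cloverhill County: $58,620 × 0.0078 = $457.236
Total tax = $1,286.709
Effective rate = $1,286.709 ÷ $346,000 = 0.372% of market value

0.372%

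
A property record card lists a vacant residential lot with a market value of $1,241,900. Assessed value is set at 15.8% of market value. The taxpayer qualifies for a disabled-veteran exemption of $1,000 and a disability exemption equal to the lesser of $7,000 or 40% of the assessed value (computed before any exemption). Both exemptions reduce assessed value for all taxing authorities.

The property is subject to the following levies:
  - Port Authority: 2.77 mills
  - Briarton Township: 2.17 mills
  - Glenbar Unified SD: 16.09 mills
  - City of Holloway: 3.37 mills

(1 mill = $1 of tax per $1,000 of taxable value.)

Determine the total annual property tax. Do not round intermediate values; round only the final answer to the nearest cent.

Assessed value = $1,241,900 × 0.158 = $196,220.2
Disability exemption = min($7,000, 40% × $196,220.2) = min($7,000, $78,488.08) = $7,000 (dollar cap binds)
Taxable value = $196,220.2 − $1,000 − $7,000 = $188,220.2
Port Authority: $188,220.2 × 0.00277 = $521.369954
Briarton Township: $188,220.2 × 0.00217 = $408.437834
Glenbar Unified SD: $188,220.2 × 0.01609 = $3,028.463018
City of Holloway: $188,220.2 × 0.00337 = $634.302074
Total = $4,592.57288

$4,592.57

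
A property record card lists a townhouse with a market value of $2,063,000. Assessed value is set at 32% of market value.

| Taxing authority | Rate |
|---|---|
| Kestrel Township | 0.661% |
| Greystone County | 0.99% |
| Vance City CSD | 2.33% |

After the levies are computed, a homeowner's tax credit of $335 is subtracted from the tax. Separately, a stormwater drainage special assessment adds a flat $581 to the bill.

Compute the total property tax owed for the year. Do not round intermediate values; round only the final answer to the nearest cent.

$26,526.97

Assessed value = $2,063,000 × 0.32 = $660,160
Kestrel Township: $660,160 × 0.00661 = $4,363.6576
Greystone County: $660,160 × 0.0099 = $6,535.584
Vance City CSD: $660,160 × 0.0233 = $15,381.728
Levies subtotal = $26,280.9696
After credit = $26,280.9696 − $335 = $25,945.9696
Total = $25,945.9696 + $581 = $26,526.9696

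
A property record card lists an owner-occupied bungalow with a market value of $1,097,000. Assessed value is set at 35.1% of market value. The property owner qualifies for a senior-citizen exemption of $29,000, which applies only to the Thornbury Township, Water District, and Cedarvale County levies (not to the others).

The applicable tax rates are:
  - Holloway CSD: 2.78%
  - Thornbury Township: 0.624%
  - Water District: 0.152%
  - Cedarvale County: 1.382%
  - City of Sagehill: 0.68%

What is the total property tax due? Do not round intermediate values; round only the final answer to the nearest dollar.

$21,006

Assessed value = $1,097,000 × 0.351 = $385,047
Holloway CSD: $385,047 × 0.0278 = $10,704.3066
Thornbury Township: ($385,047 − $29,000) × 0.00624 = $356,047 × 0.00624 = $2,221.73328
Water District: ($385,047 − $29,000) × 0.00152 = $356,047 × 0.00152 = $541.19144
Cedarvale County: ($385,047 − $29,000) × 0.01382 = $356,047 × 0.01382 = $4,920.56954
City of Sagehill: $385,047 × 0.0068 = $2,618.3196
Total = $21,006.12046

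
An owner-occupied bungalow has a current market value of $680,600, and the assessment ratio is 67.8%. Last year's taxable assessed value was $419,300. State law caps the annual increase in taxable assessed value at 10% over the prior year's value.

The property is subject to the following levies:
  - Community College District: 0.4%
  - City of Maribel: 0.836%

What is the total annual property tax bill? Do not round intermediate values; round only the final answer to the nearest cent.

$5,700.80

Uncapped assessed value = $680,600 × 0.678 = $461,446.8
Cap limit = $419,300 × 1.1 = $461,230
Taxable assessed value = min($461,446.8, $461,230) = $461,230 (cap binds)
Community College District: $461,230 × 0.004 = $1,844.92
City of Maribel: $461,230 × 0.00836 = $3,855.8828
Total = $5,700.8028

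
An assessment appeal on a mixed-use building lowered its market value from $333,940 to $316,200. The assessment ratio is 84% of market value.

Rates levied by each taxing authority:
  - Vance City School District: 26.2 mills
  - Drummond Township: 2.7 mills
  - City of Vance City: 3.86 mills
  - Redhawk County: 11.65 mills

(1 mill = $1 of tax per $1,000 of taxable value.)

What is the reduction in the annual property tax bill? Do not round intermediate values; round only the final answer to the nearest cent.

Old assessed value = $333,940 × 0.84 = $280,509.6
New assessed value = $316,200 × 0.84 = $265,608
Combined rate = 0.0262 + 0.0027 + 0.00386 + 0.01165 = 0.04441
Old tax = $280,509.6 × 0.04441 = $12,457.431336
New tax = $265,608 × 0.04441 = $11,795.65128
Reduction = $12,457.431336 − $11,795.65128 = $661.780056

$661.78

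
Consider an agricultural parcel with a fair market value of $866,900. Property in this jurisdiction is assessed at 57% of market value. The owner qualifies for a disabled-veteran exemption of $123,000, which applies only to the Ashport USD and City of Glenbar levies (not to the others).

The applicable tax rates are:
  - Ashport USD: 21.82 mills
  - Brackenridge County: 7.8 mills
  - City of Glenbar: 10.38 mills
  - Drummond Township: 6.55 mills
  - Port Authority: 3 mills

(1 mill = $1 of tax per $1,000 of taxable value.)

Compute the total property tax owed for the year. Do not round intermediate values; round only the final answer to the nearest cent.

$20,523.69

Assessed value = $866,900 × 0.57 = $494,133
Ashport USD: ($494,133 − $123,000) × 0.02182 = $371,133 × 0.02182 = $8,098.12206
Brackenridge County: $494,133 × 0.0078 = $3,854.2374
City of Glenbar: ($494,133 − $123,000) × 0.01038 = $371,133 × 0.01038 = $3,852.36054
Drummond Township: $494,133 × 0.00655 = $3,236.57115
Port Authority: $494,133 × 0.003 = $1,482.399
Total = $20,523.69015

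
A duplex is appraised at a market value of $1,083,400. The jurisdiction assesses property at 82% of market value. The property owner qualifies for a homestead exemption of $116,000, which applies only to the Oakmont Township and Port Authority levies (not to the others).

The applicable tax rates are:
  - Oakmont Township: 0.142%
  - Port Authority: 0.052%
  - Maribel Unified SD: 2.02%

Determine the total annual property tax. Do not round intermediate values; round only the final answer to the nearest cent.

$19,443.87

Assessed value = $1,083,400 × 0.82 = $888,388
Oakmont Township: ($888,388 − $116,000) × 0.00142 = $772,388 × 0.00142 = $1,096.79096
Port Authority: ($888,388 − $116,000) × 0.00052 = $772,388 × 0.00052 = $401.64176
Maribel Unified SD: $888,388 × 0.0202 = $17,945.4376
Total = $19,443.87032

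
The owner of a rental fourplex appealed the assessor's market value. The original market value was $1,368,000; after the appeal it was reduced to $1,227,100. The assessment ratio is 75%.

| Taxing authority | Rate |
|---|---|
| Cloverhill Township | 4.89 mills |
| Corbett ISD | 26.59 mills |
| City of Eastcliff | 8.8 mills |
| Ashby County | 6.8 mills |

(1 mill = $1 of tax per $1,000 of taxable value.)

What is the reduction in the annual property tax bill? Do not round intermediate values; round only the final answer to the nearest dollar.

$4,975

Old assessed value = $1,368,000 × 0.75 = $1,026,000
New assessed value = $1,227,100 × 0.75 = $920,325
Combined rate = 0.00489 + 0.02659 + 0.0088 + 0.0068 = 0.04708
Old tax = $1,026,000 × 0.04708 = $48,304.08
New tax = $920,325 × 0.04708 = $43,328.901
Reduction = $48,304.08 − $43,328.901 = $4,975.179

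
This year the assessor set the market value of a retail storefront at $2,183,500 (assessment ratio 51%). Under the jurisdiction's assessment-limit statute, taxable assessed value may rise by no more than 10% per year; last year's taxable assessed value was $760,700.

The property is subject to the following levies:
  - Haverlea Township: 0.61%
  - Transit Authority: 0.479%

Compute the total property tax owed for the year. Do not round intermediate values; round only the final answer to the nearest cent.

$9,112.43

Uncapped assessed value = $2,183,500 × 0.51 = $1,113,585
Cap limit = $760,700 × 1.1 = $836,770
Taxable assessed value = min($1,113,585, $836,770) = $836,770 (cap binds)
Haverlea Township: $836,770 × 0.0061 = $5,104.297
Transit Authority: $836,770 × 0.00479 = $4,008.1283
Total = $9,112.4253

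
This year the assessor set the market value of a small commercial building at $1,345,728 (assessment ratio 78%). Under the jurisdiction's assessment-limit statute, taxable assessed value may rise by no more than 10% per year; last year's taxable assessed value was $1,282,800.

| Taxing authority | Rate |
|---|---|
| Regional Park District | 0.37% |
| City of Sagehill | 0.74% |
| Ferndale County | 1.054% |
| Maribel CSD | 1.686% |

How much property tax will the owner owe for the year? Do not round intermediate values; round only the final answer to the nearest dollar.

Uncapped assessed value = $1,345,728 × 0.78 = $1,049,667.84
Cap limit = $1,282,800 × 1.1 = $1,411,080
Taxable assessed value = min($1,049,667.84, $1,411,080) = $1,049,667.84 (cap does not bind)
Regional Park District: $1,049,667.84 × 0.0037 = $3,883.771008
City of Sagehill: $1,049,667.84 × 0.0074 = $7,767.542016
Ferndale County: $1,049,667.84 × 0.01054 = $11,063.4990336
Maribel CSD: $1,049,667.84 × 0.01686 = $17,697.3997824
Total = $40,412.21184

$40,412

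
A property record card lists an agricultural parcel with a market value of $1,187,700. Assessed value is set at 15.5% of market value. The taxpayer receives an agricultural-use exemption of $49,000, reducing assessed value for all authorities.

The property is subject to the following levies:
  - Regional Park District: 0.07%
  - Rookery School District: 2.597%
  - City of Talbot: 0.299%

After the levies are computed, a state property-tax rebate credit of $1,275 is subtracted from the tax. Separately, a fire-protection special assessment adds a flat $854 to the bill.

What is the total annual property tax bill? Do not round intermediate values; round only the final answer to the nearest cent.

Assessed value = $1,187,700 × 0.155 = $184,093.5
Taxable value = $184,093.5 − $49,000 = $135,093.5
Regional Park District: $135,093.5 × 0.0007 = $94.56545
Rookery School District: $135,093.5 × 0.02597 = $3,508.378195
City of Talbot: $135,093.5 × 0.00299 = $403.929565
Levies subtotal = $4,006.87321
After credit = $4,006.87321 − $1,275 = $2,731.87321
Total = $2,731.87321 + $854 = $3,585.87321

$3,585.87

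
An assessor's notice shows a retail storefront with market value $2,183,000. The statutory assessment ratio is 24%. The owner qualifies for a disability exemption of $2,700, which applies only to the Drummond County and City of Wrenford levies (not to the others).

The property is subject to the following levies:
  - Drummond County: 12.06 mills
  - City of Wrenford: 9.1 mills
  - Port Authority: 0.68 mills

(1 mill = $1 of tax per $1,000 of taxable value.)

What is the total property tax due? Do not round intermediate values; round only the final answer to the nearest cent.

Assessed value = $2,183,000 × 0.24 = $523,920
Drummond County: ($523,920 − $2,700) × 0.01206 = $521,220 × 0.01206 = $6,285.9132
City of Wrenford: ($523,920 − $2,700) × 0.0091 = $521,220 × 0.0091 = $4,743.102
Port Authority: $523,920 × 0.00068 = $356.2656
Total = $11,385.2808

$11,385.28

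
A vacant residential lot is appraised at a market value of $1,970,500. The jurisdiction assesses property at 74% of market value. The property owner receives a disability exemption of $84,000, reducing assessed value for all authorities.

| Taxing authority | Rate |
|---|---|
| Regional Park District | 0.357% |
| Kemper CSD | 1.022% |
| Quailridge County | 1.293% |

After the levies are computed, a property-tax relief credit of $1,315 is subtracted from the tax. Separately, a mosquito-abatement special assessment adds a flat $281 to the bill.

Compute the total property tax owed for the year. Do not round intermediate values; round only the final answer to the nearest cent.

$35,683.82

Assessed value = $1,970,500 × 0.74 = $1,458,170
Taxable value = $1,458,170 − $84,000 = $1,374,170
Regional Park District: $1,374,170 × 0.00357 = $4,905.7869
Kemper CSD: $1,374,170 × 0.01022 = $14,044.0174
Quailridge County: $1,374,170 × 0.01293 = $17,768.0181
Levies subtotal = $36,717.8224
After credit = $36,717.8224 − $1,315 = $35,402.8224
Total = $35,402.8224 + $281 = $35,683.8224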